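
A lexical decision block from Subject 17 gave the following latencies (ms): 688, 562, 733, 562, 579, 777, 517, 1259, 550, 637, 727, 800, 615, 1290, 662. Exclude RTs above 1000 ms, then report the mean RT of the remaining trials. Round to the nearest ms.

647 ms

Excluded: 1259, 1290
Retained (n=13): Σ = 8409
Mean = 8409/13 = 646.8462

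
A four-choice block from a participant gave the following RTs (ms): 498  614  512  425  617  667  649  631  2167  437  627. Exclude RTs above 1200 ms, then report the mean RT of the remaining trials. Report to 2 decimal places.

Excluded: 2167
Retained (n=10): Σ = 5677
Mean = 5677/10 = 567.7000

567.70 ms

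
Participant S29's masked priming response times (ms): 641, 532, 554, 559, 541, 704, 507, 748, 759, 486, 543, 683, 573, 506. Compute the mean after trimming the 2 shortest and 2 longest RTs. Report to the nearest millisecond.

Sorted: 486, 506, 507, 532, 541, 543, 554, 559, 573, 641, 683, 704, 748, 759
Drop lowest 2 (486, 506) and highest 2 (748, 759)
Remaining (n=10): Σ = 5837, mean = 5837/10 = 583.700

584 ms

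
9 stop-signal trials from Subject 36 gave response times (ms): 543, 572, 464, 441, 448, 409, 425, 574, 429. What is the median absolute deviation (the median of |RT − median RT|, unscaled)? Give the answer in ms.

Sorted: 409, 425, 429, 441, 448, 464, 543, 572, 574 → median = 448
|x − 448|: 95, 124, 16, 7, 0, 39, 23, 126, 19
Sorted deviations: 0, 7, 16, 19, 23, 39, 95, 124, 126 → MAD = 23

23 ms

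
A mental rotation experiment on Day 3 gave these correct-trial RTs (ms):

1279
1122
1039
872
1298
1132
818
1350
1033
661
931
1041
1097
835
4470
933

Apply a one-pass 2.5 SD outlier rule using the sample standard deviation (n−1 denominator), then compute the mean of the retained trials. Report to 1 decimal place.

1029.4 ms

n = 16, ΣRT = 19911, M = 1244.438
Σ(x−M)² = 11620961.94; s = √(11620961.94/15) = 880.188
Cutoffs: 1244.438 ± 2.5·880.188 → [-956.0, 3444.9]
Outside: 4470 → excluded.
Retained (n=15): Σ = 15441, mean = 15441/15 = 1029.400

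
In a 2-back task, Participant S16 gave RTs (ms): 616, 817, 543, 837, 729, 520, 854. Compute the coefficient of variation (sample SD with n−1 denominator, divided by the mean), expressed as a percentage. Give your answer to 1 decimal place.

20.2%

n = 7, Σ = 4916, M = 702.2857
Σ(x−M)² = 121083.429; s = √(121083.429/6) = 142.0583
CV = 142.0583 / 702.2857 = 0.20228 = 20.228%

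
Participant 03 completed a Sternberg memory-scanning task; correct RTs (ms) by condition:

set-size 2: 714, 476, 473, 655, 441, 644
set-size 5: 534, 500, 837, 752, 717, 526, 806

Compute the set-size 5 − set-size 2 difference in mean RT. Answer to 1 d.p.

M(set-size 2) = 3403/6 = 567.167
M(set-size 5) = 4672/7 = 667.429
Difference = 667.429 − 567.167 = 100.262 ms

100.3 ms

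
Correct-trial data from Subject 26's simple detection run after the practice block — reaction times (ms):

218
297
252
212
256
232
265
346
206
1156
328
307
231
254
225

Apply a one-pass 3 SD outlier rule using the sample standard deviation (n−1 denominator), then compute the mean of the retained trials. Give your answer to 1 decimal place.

259.2 ms

n = 15, ΣRT = 4785, M = 319.000
Σ(x−M)² = 776174.00; s = √(776174.00/14) = 235.459
Cutoffs: 319.000 ± 3·235.459 → [-387.4, 1025.4]
Outside: 1156 → excluded.
Retained (n=14): Σ = 3629, mean = 3629/14 = 259.214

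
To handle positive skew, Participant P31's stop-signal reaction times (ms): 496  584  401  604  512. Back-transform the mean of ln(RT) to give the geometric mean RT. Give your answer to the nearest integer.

514 ms

ln(RT): 6.2066, 6.3699, 5.9940, 6.4036, 6.2383
Mean ln(RT) = 31.2123/5 = 6.24247
Geometric mean = exp(6.24247) = 514.13 ms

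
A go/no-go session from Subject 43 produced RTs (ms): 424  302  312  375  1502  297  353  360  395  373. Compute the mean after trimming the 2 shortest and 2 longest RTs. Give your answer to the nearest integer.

361 ms

Sorted: 297, 302, 312, 353, 360, 373, 375, 395, 424, 1502
Drop lowest 2 (297, 302) and highest 2 (424, 1502)
Remaining (n=6): Σ = 2168, mean = 2168/6 = 361.333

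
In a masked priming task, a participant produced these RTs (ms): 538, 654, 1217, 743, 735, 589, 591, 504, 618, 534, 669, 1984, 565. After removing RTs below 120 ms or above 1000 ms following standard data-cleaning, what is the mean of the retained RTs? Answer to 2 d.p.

Excluded: 1217, 1984
Retained (n=11): Σ = 6740
Mean = 6740/11 = 612.7273

612.73 ms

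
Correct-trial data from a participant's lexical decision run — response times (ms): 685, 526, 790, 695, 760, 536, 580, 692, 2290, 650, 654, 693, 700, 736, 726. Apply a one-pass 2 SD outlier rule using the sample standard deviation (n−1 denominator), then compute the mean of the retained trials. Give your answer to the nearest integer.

n = 15, ΣRT = 11713, M = 780.867
Σ(x−M)² = 2520231.73; s = √(2520231.73/14) = 424.284
Cutoffs: 780.867 ± 2·424.284 → [-67.7, 1629.4]
Outside: 2290 → excluded.
Retained (n=14): Σ = 9423, mean = 9423/14 = 673.071

673 ms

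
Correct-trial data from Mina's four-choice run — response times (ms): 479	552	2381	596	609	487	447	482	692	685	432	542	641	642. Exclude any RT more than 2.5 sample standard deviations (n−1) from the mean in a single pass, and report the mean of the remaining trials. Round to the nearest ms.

560 ms

n = 14, ΣRT = 9667, M = 690.500
Σ(x−M)² = 3175163.50; s = √(3175163.50/13) = 494.210
Cutoffs: 690.500 ± 2.5·494.210 → [-545.0, 1926.0]
Outside: 2381 → excluded.
Retained (n=13): Σ = 7286, mean = 7286/13 = 560.462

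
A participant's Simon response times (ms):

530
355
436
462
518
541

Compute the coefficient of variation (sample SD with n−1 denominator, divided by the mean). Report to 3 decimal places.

0.150

n = 6, Σ = 2842, M = 473.6667
Σ(x−M)² = 25309.333; s = √(25309.333/5) = 71.1468
CV = 71.1468 / 473.6667 = 0.15020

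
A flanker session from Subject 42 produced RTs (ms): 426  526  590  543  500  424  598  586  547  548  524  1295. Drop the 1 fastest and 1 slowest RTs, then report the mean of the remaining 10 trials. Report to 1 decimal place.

Sorted: 424, 426, 500, 524, 526, 543, 547, 548, 586, 590, 598, 1295
Drop lowest 1 (424) and highest 1 (1295)
Remaining (n=10): Σ = 5388, mean = 5388/10 = 538.800

538.8 ms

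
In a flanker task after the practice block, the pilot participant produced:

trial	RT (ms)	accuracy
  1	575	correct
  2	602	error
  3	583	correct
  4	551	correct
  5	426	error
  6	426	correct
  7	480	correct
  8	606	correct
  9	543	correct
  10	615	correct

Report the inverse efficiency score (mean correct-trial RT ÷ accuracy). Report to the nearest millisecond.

684 ms

Correct trials (n=8): 575, 583, 551, 426, 480, 606, 543, 615
Mean correct RT = 4379/8 = 547.3750 ms
Proportion correct = 8/10
IES = 547.3750 / (8/10) = 684.219 ms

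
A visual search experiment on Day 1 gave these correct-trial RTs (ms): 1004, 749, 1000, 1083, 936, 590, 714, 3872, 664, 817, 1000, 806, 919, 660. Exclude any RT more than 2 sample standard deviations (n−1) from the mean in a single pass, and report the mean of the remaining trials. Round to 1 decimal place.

841.7 ms

n = 14, ΣRT = 14814, M = 1058.143
Σ(x−M)² = 8831135.71; s = √(8831135.71/13) = 824.208
Cutoffs: 1058.143 ± 2·824.208 → [-590.3, 2706.6]
Outside: 3872 → excluded.
Retained (n=13): Σ = 10942, mean = 10942/13 = 841.692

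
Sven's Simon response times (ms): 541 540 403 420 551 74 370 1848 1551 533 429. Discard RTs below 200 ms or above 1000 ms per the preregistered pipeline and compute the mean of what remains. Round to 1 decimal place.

473.4 ms

Excluded: 74, 1551, 1848
Retained (n=8): Σ = 3787
Mean = 3787/8 = 473.3750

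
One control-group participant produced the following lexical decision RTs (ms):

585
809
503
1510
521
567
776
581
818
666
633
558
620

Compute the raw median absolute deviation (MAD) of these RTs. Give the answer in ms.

Sorted: 503, 521, 558, 567, 581, 585, 620, 633, 666, 776, 809, 818, 1510 → median = 620
|x − 620|: 35, 189, 117, 890, 99, 53, 156, 39, 198, 46, 13, 62, 0
Sorted deviations: 0, 13, 35, 39, 46, 53, 62, 99, 117, 156, 189, 198, 890 → MAD = 62

62 ms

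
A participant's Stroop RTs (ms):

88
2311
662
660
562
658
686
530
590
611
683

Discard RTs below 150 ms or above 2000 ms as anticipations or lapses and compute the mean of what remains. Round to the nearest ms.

627 ms

Excluded: 88, 2311
Retained (n=9): Σ = 5642
Mean = 5642/9 = 626.8889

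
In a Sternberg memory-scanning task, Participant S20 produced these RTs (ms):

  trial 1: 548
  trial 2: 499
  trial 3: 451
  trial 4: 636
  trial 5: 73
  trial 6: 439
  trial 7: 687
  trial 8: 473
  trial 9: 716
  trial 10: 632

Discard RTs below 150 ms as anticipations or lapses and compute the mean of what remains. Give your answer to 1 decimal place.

Excluded: 73
Retained (n=9): Σ = 5081
Mean = 5081/9 = 564.5556

564.6 ms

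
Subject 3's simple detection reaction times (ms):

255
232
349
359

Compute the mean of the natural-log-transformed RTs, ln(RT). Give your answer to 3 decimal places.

5.682

ln(RT): 5.5413, 5.4467, 5.8551, 5.8833
Σ ln(RT) = 22.7264
Mean = 22.7264/4 = 5.68160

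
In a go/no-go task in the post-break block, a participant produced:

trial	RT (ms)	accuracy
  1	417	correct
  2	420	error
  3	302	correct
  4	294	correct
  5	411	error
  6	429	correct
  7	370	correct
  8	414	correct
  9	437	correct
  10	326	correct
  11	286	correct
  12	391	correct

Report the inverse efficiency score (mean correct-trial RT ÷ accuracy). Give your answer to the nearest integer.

Correct trials (n=10): 417, 302, 294, 429, 370, 414, 437, 326, 286, 391
Mean correct RT = 3666/10 = 366.6000 ms
Proportion correct = 10/12
IES = 366.6000 / (10/12) = 439.920 ms

440 ms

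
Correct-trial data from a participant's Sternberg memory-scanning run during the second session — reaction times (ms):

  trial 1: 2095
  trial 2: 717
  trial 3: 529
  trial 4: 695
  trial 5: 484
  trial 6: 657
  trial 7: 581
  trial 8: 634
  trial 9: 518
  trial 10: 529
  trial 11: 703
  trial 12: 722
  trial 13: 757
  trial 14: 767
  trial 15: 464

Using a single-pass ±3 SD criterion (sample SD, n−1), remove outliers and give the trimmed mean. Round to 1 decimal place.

n = 15, ΣRT = 10852, M = 723.467
Σ(x−M)² = 2160633.73; s = √(2160633.73/14) = 392.850
Cutoffs: 723.467 ± 3·392.850 → [-455.1, 1902.0]
Outside: 2095 → excluded.
Retained (n=14): Σ = 8757, mean = 8757/14 = 625.500

625.5 ms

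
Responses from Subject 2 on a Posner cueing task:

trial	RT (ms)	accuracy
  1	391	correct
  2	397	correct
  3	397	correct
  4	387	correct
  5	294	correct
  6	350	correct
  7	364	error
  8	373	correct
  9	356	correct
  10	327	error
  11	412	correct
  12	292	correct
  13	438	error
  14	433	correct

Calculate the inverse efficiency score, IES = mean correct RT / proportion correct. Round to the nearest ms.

Correct trials (n=11): 391, 397, 397, 387, 294, 350, 373, 356, 412, 292, 433
Mean correct RT = 4082/11 = 371.0909 ms
Proportion correct = 11/14
IES = 371.0909 / (11/14) = 472.298 ms

472 ms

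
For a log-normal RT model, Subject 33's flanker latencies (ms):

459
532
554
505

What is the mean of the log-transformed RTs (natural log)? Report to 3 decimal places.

ln(RT): 6.1291, 6.2766, 6.3172, 6.2246
Σ ln(RT) = 24.9474
Mean = 24.9474/4 = 6.23685

6.237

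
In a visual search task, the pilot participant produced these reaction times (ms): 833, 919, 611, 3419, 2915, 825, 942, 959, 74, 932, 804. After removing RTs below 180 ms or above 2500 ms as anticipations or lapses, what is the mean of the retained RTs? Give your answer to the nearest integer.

Excluded: 74, 2915, 3419
Retained (n=8): Σ = 6825
Mean = 6825/8 = 853.1250

853 ms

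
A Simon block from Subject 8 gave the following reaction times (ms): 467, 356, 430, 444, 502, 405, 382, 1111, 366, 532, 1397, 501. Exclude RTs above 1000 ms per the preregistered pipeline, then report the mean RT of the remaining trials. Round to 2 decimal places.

Excluded: 1111, 1397
Retained (n=10): Σ = 4385
Mean = 4385/10 = 438.5000

438.50 ms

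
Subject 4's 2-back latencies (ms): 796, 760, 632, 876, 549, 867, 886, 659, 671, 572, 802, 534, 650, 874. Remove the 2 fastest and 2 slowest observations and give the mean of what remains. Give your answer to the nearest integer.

Sorted: 534, 549, 572, 632, 650, 659, 671, 760, 796, 802, 867, 874, 876, 886
Drop lowest 2 (534, 549) and highest 2 (876, 886)
Remaining (n=10): Σ = 7283, mean = 7283/10 = 728.300

728 ms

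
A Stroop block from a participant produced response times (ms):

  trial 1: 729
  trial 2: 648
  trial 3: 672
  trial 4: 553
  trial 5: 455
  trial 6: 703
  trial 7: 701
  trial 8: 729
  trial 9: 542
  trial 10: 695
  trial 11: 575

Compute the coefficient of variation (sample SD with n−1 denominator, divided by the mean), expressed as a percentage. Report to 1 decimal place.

14.3%

n = 11, Σ = 7002, M = 636.5455
Σ(x−M)² = 83136.727; s = √(83136.727/10) = 91.1793
CV = 91.1793 / 636.5455 = 0.14324 = 14.324%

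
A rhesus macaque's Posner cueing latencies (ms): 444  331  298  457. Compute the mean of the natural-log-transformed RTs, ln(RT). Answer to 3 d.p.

ln(RT): 6.0958, 5.8021, 5.6971, 6.1247
Σ ln(RT) = 23.7197
Mean = 23.7197/4 = 5.92993

5.930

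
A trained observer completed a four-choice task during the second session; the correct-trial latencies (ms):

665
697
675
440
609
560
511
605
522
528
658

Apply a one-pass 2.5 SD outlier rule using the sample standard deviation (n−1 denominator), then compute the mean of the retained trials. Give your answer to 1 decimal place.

588.2 ms

n = 11, ΣRT = 6470, M = 588.182
Σ(x−M)² = 67581.64; s = √(67581.64/10) = 82.208
Cutoffs: 588.182 ± 2.5·82.208 → [382.7, 793.7]
No RTs fall outside the cutoffs; all 11 retained. Mean = 6470/11 = 588.182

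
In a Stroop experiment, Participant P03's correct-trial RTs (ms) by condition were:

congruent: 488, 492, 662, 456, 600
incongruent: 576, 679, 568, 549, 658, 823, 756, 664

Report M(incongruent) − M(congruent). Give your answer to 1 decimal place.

M(congruent) = 2698/5 = 539.600
M(incongruent) = 5273/8 = 659.125
Difference = 659.125 − 539.600 = 119.525 ms

119.5 ms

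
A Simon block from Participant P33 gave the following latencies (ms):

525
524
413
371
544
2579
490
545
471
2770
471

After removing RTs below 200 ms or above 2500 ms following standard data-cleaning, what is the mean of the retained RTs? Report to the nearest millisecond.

484 ms

Excluded: 2579, 2770
Retained (n=9): Σ = 4354
Mean = 4354/9 = 483.7778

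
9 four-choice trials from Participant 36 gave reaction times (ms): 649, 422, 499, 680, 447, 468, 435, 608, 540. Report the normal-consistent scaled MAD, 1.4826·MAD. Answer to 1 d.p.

94.9 ms

Sorted: 422, 435, 447, 468, 499, 540, 608, 649, 680 → median = 499
|x − 499| sorted: 0, 31, 41, 52, 64, 77, 109, 150, 181 → MAD = 64
Robust SD ≈ 1.4826 × 64 = 94.886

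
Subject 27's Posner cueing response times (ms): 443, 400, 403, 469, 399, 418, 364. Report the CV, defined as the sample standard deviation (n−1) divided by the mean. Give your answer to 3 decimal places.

0.082

n = 7, Σ = 2896, M = 413.7143
Σ(x−M)² = 6923.429; s = √(6923.429/6) = 33.9692
CV = 33.9692 / 413.7143 = 0.08211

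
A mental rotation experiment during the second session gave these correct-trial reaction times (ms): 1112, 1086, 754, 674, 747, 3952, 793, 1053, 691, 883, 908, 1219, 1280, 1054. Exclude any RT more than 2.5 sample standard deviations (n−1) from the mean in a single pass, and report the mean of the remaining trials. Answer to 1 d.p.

n = 14, ΣRT = 16206, M = 1157.571
Σ(x−M)² = 8910011.43; s = √(8910011.43/13) = 827.880
Cutoffs: 1157.571 ± 2.5·827.880 → [-912.1, 3227.3]
Outside: 3952 → excluded.
Retained (n=13): Σ = 12254, mean = 12254/13 = 942.615

942.6 ms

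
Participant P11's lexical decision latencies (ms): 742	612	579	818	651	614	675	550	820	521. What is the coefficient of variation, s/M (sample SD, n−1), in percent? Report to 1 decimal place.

16.0%

n = 10, Σ = 6582, M = 658.2000
Σ(x−M)² = 99963.600; s = √(99963.600/9) = 105.3901
CV = 105.3901 / 658.2000 = 0.16012 = 16.012%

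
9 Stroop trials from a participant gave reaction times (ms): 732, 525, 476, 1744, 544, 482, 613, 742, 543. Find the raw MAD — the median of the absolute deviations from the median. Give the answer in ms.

68 ms

Sorted: 476, 482, 525, 543, 544, 613, 732, 742, 1744 → median = 544
|x − 544|: 188, 19, 68, 1200, 0, 62, 69, 198, 1
Sorted deviations: 0, 1, 19, 62, 68, 69, 188, 198, 1200 → MAD = 68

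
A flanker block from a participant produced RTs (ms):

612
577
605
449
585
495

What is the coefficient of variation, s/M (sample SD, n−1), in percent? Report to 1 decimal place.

n = 6, Σ = 3323, M = 553.8333
Σ(x−M)² = 21960.833; s = √(21960.833/5) = 66.2734
CV = 66.2734 / 553.8333 = 0.11966 = 11.966%

12.0%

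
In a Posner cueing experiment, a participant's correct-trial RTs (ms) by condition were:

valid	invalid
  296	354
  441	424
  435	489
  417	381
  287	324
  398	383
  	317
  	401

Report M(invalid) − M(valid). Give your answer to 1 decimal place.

M(valid) = 2274/6 = 379.000
M(invalid) = 3073/8 = 384.125
Difference = 384.125 − 379.000 = 5.125 ms

5.1 ms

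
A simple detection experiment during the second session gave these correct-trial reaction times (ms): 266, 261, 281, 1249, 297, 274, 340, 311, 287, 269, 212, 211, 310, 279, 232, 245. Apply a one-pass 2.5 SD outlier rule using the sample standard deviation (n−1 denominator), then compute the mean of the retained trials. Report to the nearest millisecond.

n = 16, ΣRT = 5324, M = 332.750
Σ(x−M)² = 913869.00; s = √(913869.00/15) = 246.829
Cutoffs: 332.750 ± 2.5·246.829 → [-284.3, 949.8]
Outside: 1249 → excluded.
Retained (n=15): Σ = 4075, mean = 4075/15 = 271.667

272 ms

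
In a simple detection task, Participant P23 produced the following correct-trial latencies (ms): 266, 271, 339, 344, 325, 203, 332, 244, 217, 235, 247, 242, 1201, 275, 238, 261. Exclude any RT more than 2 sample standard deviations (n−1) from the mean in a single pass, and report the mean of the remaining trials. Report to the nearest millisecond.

n = 16, ΣRT = 5240, M = 327.500
Σ(x−M)² = 842626.00; s = √(842626.00/15) = 237.013
Cutoffs: 327.500 ± 2·237.013 → [-146.5, 801.5]
Outside: 1201 → excluded.
Retained (n=15): Σ = 4039, mean = 4039/15 = 269.267

269 ms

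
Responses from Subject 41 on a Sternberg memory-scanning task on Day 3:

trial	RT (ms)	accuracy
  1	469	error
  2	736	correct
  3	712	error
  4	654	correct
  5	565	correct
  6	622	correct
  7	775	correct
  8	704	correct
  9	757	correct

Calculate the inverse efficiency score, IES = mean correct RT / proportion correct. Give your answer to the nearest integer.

Correct trials (n=7): 736, 654, 565, 622, 775, 704, 757
Mean correct RT = 4813/7 = 687.5714 ms
Proportion correct = 7/9
IES = 687.5714 / (7/9) = 884.020 ms

884 ms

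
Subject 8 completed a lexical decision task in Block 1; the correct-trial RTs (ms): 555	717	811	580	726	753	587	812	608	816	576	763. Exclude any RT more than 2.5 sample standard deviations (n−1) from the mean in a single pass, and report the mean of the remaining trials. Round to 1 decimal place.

692.0 ms

n = 12, ΣRT = 8304, M = 692.000
Σ(x−M)² = 117330.00; s = √(117330.00/11) = 103.278
Cutoffs: 692.000 ± 2.5·103.278 → [433.8, 950.2]
No RTs fall outside the cutoffs; all 12 retained. Mean = 8304/12 = 692.000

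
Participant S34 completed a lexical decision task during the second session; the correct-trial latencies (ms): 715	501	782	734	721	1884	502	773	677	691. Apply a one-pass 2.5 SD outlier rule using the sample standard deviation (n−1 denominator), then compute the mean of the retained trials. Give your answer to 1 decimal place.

677.3 ms

n = 10, ΣRT = 7980, M = 798.000
Σ(x−M)² = 1399106.00; s = √(1399106.00/9) = 394.279
Cutoffs: 798.000 ± 2.5·394.279 → [-187.7, 1783.7]
Outside: 1884 → excluded.
Retained (n=9): Σ = 6096, mean = 6096/9 = 677.333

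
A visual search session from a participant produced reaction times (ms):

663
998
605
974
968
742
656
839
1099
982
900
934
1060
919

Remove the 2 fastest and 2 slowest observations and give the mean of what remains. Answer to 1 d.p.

891.9 ms

Sorted: 605, 656, 663, 742, 839, 900, 919, 934, 968, 974, 982, 998, 1060, 1099
Drop lowest 2 (605, 656) and highest 2 (1060, 1099)
Remaining (n=10): Σ = 8919, mean = 8919/10 = 891.900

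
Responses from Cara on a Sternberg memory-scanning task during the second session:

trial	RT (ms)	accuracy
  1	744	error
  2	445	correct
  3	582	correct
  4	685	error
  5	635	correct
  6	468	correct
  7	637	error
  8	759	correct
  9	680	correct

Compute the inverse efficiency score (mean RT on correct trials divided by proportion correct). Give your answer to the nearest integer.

Correct trials (n=6): 445, 582, 635, 468, 759, 680
Mean correct RT = 3569/6 = 594.8333 ms
Proportion correct = 6/9
IES = 594.8333 / (6/9) = 892.250 ms

892 ms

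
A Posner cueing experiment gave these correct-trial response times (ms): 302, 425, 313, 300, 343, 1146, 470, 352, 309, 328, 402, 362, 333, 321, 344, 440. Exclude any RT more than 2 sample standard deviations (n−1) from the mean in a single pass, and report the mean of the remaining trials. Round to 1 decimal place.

n = 16, ΣRT = 6490, M = 405.625
Σ(x−M)² = 624639.75; s = √(624639.75/15) = 204.065
Cutoffs: 405.625 ± 2·204.065 → [-2.5, 813.8]
Outside: 1146 → excluded.
Retained (n=15): Σ = 5344, mean = 5344/15 = 356.267

356.3 ms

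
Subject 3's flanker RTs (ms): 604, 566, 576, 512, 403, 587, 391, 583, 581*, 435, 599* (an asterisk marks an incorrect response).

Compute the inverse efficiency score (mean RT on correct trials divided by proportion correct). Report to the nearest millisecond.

Correct trials (n=9): 604, 566, 576, 512, 403, 587, 391, 583, 435
Mean correct RT = 4657/9 = 517.4444 ms
Proportion correct = 9/11
IES = 517.4444 / (9/11) = 632.432 ms

632 ms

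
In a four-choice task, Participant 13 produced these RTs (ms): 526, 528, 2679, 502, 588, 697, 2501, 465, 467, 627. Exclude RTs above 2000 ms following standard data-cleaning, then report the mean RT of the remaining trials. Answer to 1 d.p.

Excluded: 2501, 2679
Retained (n=8): Σ = 4400
Mean = 4400/8 = 550.0000

550.0 ms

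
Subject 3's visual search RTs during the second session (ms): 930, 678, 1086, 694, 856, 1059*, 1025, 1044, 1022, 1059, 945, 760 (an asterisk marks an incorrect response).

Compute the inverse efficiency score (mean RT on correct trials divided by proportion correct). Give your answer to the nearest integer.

1002 ms

Correct trials (n=11): 930, 678, 1086, 694, 856, 1025, 1044, 1022, 1059, 945, 760
Mean correct RT = 10099/11 = 918.0909 ms
Proportion correct = 11/12
IES = 918.0909 / (11/12) = 1001.554 ms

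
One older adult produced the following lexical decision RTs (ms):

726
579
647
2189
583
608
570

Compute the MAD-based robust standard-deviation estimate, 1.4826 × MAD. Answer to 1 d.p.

Sorted: 570, 579, 583, 608, 647, 726, 2189 → median = 608
|x − 608| sorted: 0, 25, 29, 38, 39, 118, 1581 → MAD = 38
Robust SD ≈ 1.4826 × 38 = 56.339

56.3 ms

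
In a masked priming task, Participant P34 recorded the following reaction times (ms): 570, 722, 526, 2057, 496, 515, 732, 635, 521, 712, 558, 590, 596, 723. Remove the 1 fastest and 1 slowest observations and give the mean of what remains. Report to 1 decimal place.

Sorted: 496, 515, 521, 526, 558, 570, 590, 596, 635, 712, 722, 723, 732, 2057
Drop lowest 1 (496) and highest 1 (2057)
Remaining (n=12): Σ = 7400, mean = 7400/12 = 616.667

616.7 ms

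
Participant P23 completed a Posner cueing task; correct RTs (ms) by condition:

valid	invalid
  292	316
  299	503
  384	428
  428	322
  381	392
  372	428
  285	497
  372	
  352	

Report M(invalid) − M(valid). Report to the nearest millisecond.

M(valid) = 3165/9 = 351.667
M(invalid) = 2886/7 = 412.286
Difference = 412.286 − 351.667 = 60.619 ms

61 ms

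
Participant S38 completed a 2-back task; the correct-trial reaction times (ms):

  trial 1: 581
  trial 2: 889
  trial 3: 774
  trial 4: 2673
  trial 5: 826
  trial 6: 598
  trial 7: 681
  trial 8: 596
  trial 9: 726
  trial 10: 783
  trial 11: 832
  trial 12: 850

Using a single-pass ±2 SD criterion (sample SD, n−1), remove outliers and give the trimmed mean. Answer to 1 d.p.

739.6 ms

n = 12, ΣRT = 10809, M = 900.750
Σ(x−M)² = 3549426.25; s = √(3549426.25/11) = 568.045
Cutoffs: 900.750 ± 2·568.045 → [-235.3, 2036.8]
Outside: 2673 → excluded.
Retained (n=11): Σ = 8136, mean = 8136/11 = 739.636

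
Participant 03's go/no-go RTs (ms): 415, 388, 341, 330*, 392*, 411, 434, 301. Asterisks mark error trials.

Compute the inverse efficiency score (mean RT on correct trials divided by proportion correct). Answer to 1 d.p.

Correct trials (n=6): 415, 388, 341, 411, 434, 301
Mean correct RT = 2290/6 = 381.6667 ms
Proportion correct = 6/8
IES = 381.6667 / (6/8) = 508.889 ms

508.9 ms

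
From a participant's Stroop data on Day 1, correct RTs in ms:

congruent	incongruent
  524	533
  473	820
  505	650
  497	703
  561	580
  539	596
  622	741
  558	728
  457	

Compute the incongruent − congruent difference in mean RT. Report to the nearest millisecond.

143 ms

M(congruent) = 4736/9 = 526.222
M(incongruent) = 5351/8 = 668.875
Difference = 668.875 − 526.222 = 142.653 ms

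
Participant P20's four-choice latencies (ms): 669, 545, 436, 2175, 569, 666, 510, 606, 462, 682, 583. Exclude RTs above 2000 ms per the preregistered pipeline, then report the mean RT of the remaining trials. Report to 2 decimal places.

Excluded: 2175
Retained (n=10): Σ = 5728
Mean = 5728/10 = 572.8000

572.80 ms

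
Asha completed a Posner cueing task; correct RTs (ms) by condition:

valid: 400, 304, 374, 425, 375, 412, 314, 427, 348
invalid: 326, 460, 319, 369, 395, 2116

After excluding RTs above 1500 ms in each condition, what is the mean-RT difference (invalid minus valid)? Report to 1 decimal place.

invalid: exclude 2116
M(valid) = 3379/9 = 375.444
M(invalid) = 1869/5 = 373.800
Difference = 373.800 − 375.444 = -1.644 ms

-1.6 ms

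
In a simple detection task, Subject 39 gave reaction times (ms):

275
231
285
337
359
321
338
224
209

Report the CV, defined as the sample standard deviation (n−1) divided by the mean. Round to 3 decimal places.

0.194

n = 9, Σ = 2579, M = 286.5556
Σ(x−M)² = 24776.222; s = √(24776.222/8) = 55.6509
CV = 55.6509 / 286.5556 = 0.19421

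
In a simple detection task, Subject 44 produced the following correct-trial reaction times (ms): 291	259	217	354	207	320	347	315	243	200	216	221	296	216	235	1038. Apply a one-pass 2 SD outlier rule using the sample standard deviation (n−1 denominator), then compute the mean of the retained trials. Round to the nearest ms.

n = 16, ΣRT = 4975, M = 310.938
Σ(x−M)² = 603622.94; s = √(603622.94/15) = 200.603
Cutoffs: 310.938 ± 2·200.603 → [-90.3, 712.1]
Outside: 1038 → excluded.
Retained (n=15): Σ = 3937, mean = 3937/15 = 262.467

262 ms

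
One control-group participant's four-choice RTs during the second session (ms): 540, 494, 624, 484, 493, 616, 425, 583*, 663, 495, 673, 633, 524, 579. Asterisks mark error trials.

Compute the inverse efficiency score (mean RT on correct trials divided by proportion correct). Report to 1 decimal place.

Correct trials (n=13): 540, 494, 624, 484, 493, 616, 425, 663, 495, 673, 633, 524, 579
Mean correct RT = 7243/13 = 557.1538 ms
Proportion correct = 13/14
IES = 557.1538 / (13/14) = 600.012 ms

600.0 ms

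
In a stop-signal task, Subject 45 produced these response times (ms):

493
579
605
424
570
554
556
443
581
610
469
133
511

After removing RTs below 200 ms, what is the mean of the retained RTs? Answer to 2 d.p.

Excluded: 133
Retained (n=12): Σ = 6395
Mean = 6395/12 = 532.9167

532.92 ms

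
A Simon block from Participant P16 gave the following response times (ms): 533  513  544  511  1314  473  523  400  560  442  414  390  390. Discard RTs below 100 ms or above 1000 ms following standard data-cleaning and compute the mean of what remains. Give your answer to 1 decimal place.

474.4 ms

Excluded: 1314
Retained (n=12): Σ = 5693
Mean = 5693/12 = 474.4167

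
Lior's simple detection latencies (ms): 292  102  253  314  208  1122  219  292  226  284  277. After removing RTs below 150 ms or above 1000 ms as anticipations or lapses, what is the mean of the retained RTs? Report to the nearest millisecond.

263 ms

Excluded: 102, 1122
Retained (n=9): Σ = 2365
Mean = 2365/9 = 262.7778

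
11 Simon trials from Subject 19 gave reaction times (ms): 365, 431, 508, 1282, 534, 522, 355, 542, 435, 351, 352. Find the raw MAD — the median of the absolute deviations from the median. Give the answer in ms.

83 ms

Sorted: 351, 352, 355, 365, 431, 435, 508, 522, 534, 542, 1282 → median = 435
|x − 435|: 70, 4, 73, 847, 99, 87, 80, 107, 0, 84, 83
Sorted deviations: 0, 4, 70, 73, 80, 83, 84, 87, 99, 107, 847 → MAD = 83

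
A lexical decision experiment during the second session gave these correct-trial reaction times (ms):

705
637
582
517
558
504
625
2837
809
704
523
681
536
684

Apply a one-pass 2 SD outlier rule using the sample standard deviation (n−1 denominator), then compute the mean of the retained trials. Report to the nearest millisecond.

620 ms

n = 14, ΣRT = 10902, M = 778.714
Σ(x−M)² = 4666376.86; s = √(4666376.86/13) = 599.126
Cutoffs: 778.714 ± 2·599.126 → [-419.5, 1977.0]
Outside: 2837 → excluded.
Retained (n=13): Σ = 8065, mean = 8065/13 = 620.385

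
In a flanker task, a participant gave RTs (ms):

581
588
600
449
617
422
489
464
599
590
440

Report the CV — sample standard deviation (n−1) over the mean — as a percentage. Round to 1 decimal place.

14.5%

n = 11, Σ = 5839, M = 530.8182
Σ(x−M)² = 59149.636; s = √(59149.636/10) = 76.9088
CV = 76.9088 / 530.8182 = 0.14489 = 14.489%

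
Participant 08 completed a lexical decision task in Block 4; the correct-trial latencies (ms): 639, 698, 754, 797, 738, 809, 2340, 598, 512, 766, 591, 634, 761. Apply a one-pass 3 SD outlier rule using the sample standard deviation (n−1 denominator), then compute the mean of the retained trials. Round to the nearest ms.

691 ms

n = 13, ΣRT = 10637, M = 818.231
Σ(x−M)² = 2607316.31; s = √(2607316.31/12) = 466.129
Cutoffs: 818.231 ± 3·466.129 → [-580.2, 2216.6]
Outside: 2340 → excluded.
Retained (n=12): Σ = 8297, mean = 8297/12 = 691.417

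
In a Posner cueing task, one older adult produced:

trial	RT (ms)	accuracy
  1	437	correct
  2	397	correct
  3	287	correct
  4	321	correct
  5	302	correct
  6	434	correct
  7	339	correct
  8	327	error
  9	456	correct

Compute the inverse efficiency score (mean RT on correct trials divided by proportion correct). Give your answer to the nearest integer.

418 ms

Correct trials (n=8): 437, 397, 287, 321, 302, 434, 339, 456
Mean correct RT = 2973/8 = 371.6250 ms
Proportion correct = 8/9
IES = 371.6250 / (8/9) = 418.078 ms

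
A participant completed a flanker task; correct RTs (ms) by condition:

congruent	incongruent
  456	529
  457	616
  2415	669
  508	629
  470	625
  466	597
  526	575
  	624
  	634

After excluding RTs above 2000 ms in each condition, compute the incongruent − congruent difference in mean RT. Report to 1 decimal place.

congruent: exclude 2415
M(congruent) = 2883/6 = 480.500
M(incongruent) = 5498/9 = 610.889
Difference = 610.889 − 480.500 = 130.389 ms

130.4 ms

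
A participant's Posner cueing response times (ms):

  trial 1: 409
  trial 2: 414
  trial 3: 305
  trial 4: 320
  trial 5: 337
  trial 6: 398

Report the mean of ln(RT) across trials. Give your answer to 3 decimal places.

5.889

ln(RT): 6.0137, 6.0259, 5.7203, 5.7683, 5.8201, 5.9865
Σ ln(RT) = 35.3347
Mean = 35.3347/6 = 5.88912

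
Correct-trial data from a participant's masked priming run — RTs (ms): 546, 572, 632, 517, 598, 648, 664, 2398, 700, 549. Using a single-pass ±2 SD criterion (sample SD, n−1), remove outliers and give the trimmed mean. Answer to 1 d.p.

602.9 ms

n = 10, ΣRT = 7824, M = 782.400
Σ(x−M)² = 2930724.40; s = √(2930724.40/9) = 570.645
Cutoffs: 782.400 ± 2·570.645 → [-358.9, 1923.7]
Outside: 2398 → excluded.
Retained (n=9): Σ = 5426, mean = 5426/9 = 602.889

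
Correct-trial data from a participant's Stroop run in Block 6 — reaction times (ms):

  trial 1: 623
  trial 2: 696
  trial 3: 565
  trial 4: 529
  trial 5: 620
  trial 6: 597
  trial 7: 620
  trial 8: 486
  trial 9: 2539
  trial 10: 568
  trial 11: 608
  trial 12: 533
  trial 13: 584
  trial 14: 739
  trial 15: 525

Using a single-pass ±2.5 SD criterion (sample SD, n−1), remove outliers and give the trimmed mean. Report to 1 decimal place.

592.4 ms

n = 15, ΣRT = 10832, M = 722.133
Σ(x−M)² = 3596567.73; s = √(3596567.73/14) = 506.851
Cutoffs: 722.133 ± 2.5·506.851 → [-545.0, 1989.3]
Outside: 2539 → excluded.
Retained (n=14): Σ = 8293, mean = 8293/14 = 592.357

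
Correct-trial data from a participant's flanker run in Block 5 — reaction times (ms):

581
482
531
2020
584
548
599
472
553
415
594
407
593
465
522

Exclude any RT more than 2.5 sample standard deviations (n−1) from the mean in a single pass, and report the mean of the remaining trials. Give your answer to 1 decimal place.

524.7 ms

n = 15, ΣRT = 9366, M = 624.400
Σ(x−M)² = 2143937.60; s = √(2143937.60/14) = 391.329
Cutoffs: 624.400 ± 2.5·391.329 → [-353.9, 1602.7]
Outside: 2020 → excluded.
Retained (n=14): Σ = 7346, mean = 7346/14 = 524.714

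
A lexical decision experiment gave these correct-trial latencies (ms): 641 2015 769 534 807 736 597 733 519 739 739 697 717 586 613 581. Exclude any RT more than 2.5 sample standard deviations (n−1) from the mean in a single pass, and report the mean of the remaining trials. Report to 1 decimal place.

667.2 ms

n = 16, ΣRT = 12023, M = 751.438
Σ(x−M)² = 1817959.94; s = √(1817959.94/15) = 348.134
Cutoffs: 751.438 ± 2.5·348.134 → [-118.9, 1621.8]
Outside: 2015 → excluded.
Retained (n=15): Σ = 10008, mean = 10008/15 = 667.200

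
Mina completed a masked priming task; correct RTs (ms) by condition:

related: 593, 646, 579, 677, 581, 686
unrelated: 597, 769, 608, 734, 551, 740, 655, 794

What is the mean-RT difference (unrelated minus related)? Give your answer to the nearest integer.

54 ms

M(related) = 3762/6 = 627.000
M(unrelated) = 5448/8 = 681.000
Difference = 681.000 − 627.000 = 54.000 ms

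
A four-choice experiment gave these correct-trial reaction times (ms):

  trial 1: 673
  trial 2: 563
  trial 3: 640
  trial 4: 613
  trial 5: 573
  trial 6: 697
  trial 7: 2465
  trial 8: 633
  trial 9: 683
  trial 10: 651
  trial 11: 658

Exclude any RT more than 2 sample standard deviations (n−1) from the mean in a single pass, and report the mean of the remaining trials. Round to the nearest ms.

638 ms

n = 11, ΣRT = 8849, M = 804.455
Σ(x−M)² = 3050954.73; s = √(3050954.73/10) = 552.354
Cutoffs: 804.455 ± 2·552.354 → [-300.3, 1909.2]
Outside: 2465 → excluded.
Retained (n=10): Σ = 6384, mean = 6384/10 = 638.400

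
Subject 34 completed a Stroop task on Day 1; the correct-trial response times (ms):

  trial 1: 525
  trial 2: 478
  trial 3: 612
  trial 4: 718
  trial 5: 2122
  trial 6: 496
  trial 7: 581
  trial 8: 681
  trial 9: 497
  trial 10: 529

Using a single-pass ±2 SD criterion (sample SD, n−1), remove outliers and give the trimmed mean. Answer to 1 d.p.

n = 10, ΣRT = 7239, M = 723.900
Σ(x−M)² = 2230936.90; s = √(2230936.90/9) = 497.877
Cutoffs: 723.900 ± 2·497.877 → [-271.9, 1719.7]
Outside: 2122 → excluded.
Retained (n=9): Σ = 5117, mean = 5117/9 = 568.556

568.6 ms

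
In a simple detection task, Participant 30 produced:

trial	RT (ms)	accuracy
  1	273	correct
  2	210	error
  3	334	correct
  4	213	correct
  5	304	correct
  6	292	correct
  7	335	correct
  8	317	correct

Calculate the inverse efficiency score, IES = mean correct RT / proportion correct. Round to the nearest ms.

Correct trials (n=7): 273, 334, 213, 304, 292, 335, 317
Mean correct RT = 2068/7 = 295.4286 ms
Proportion correct = 7/8
IES = 295.4286 / (7/8) = 337.633 ms

338 ms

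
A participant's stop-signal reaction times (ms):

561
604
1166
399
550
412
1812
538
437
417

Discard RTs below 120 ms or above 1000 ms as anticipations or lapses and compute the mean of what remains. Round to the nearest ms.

Excluded: 1166, 1812
Retained (n=8): Σ = 3918
Mean = 3918/8 = 489.7500

490 ms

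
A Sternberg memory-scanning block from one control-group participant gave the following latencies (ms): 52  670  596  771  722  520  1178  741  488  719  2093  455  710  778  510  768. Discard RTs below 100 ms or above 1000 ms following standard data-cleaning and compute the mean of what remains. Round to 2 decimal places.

649.85 ms

Excluded: 52, 1178, 2093
Retained (n=13): Σ = 8448
Mean = 8448/13 = 649.8462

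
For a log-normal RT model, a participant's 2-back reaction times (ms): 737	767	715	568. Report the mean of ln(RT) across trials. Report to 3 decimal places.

ln(RT): 6.6026, 6.6425, 6.5723, 6.3421
Σ ln(RT) = 26.1595
Mean = 26.1595/4 = 6.53987

6.540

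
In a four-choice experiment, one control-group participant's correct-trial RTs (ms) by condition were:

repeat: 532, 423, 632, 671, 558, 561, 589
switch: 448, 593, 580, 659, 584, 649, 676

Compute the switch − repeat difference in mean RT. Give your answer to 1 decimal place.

M(repeat) = 3966/7 = 566.571
M(switch) = 4189/7 = 598.429
Difference = 598.429 − 566.571 = 31.857 ms

31.9 ms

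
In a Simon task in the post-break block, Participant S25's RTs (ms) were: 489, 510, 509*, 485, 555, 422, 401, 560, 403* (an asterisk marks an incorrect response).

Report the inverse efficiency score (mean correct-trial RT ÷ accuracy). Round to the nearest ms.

629 ms

Correct trials (n=7): 489, 510, 485, 555, 422, 401, 560
Mean correct RT = 3422/7 = 488.8571 ms
Proportion correct = 7/9
IES = 488.8571 / (7/9) = 628.531 ms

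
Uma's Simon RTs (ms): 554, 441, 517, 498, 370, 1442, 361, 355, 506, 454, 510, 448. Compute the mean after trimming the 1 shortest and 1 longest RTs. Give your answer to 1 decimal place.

465.9 ms

Sorted: 355, 361, 370, 441, 448, 454, 498, 506, 510, 517, 554, 1442
Drop lowest 1 (355) and highest 1 (1442)
Remaining (n=10): Σ = 4659, mean = 4659/10 = 465.900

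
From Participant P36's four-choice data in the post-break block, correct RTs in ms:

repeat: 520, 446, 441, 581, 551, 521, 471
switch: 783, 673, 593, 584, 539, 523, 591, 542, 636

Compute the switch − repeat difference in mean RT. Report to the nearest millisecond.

M(repeat) = 3531/7 = 504.429
M(switch) = 5464/9 = 607.111
Difference = 607.111 − 504.429 = 102.683 ms

103 ms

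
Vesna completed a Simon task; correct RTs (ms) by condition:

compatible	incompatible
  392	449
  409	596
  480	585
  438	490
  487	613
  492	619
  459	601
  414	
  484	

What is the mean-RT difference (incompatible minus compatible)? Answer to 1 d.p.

114.2 ms

M(compatible) = 4055/9 = 450.556
M(incompatible) = 3953/7 = 564.714
Difference = 564.714 − 450.556 = 114.159 ms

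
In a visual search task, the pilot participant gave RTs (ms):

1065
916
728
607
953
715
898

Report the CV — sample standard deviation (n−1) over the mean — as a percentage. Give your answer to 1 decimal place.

19.1%

n = 7, Σ = 5882, M = 840.2857
Σ(x−M)² = 154991.429; s = √(154991.429/6) = 160.7231
CV = 160.7231 / 840.2857 = 0.19127 = 19.127%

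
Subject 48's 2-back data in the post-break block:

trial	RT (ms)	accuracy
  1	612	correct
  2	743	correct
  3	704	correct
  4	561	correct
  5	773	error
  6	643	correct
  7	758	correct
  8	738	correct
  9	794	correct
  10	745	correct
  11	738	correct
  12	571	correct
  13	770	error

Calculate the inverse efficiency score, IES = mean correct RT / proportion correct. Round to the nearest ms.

817 ms

Correct trials (n=11): 612, 743, 704, 561, 643, 758, 738, 794, 745, 738, 571
Mean correct RT = 7607/11 = 691.5455 ms
Proportion correct = 11/13
IES = 691.5455 / (11/13) = 817.281 ms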